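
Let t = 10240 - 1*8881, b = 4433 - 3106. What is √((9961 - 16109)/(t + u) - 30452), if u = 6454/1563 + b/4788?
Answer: 2*I*√88075377850669911517265/3401082683 ≈ 174.52*I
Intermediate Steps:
b = 1327
t = 1359 (t = 10240 - 8881 = 1359)
u = 10991951/2494548 (u = 6454/1563 + 1327/4788 = 10991951/2494548 ≈ 4.4064)
√((9961 - 16109)/(t + u) - 30452) = √((9961 - 16109)/(1359 + 10991951/2494548) - 30452) = √(-6148/3401082683/2494548 - 30452) = √(-6148*2494548/3401082683 - 30452) = √(-15336481104/3401082683 - 30452) = √(-103585106343820/3401082683) = 2*I*√88075377850669911517265/3401082683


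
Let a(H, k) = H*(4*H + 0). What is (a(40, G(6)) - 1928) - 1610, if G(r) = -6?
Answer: 2862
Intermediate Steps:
a(H, k) = 4*H² (a(H, k) = H*(4*H) = 4*H²)
(a(40, G(6)) - 1928) - 1610 = (4*40² - 1928) - 1610 = (4*1600 - 1928) - 1610 = (6400 - 1928) - 1610 = 4472 - 1610 = 2862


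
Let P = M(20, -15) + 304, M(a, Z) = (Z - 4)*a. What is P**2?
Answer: 5776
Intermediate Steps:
M(a, Z) = a*(-4 + Z) (M(a, Z) = (-4 + Z)*a = a*(-4 + Z))
P = -76 (P = 20*(-4 - 15) + 304 = 20*(-19) + 304 = -380 + 304 = -76)
P**2 = (-76)**2 = 5776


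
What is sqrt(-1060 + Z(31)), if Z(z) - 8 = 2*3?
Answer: I*sqrt(1046) ≈ 32.342*I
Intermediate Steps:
Z(z) = 14 (Z(z) = 8 + 2*3 = 8 + 6 = 14)
sqrt(-1060 + Z(31)) = sqrt(-1060 + 14) = sqrt(-1046) = I*sqrt(1046)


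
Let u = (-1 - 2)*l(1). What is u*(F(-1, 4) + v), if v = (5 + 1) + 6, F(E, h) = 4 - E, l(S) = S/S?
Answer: -51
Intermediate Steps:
l(S) = 1
v = 12 (v = 6 + 6 = 12)
u = -3 (u = (-1 - 2)*1 = -3*1 = -3)
u*(F(-1, 4) + v) = -3*((4 - 1*(-1)) + 12) = -3*((4 + 1) + 12) = -3*(5 + 12) = -3*17 = -51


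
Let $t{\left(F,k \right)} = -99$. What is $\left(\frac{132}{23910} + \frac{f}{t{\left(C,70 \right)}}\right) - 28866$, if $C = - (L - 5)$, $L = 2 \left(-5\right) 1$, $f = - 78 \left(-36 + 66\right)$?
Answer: $- \frac{1264304768}{43835} \approx -28842.0$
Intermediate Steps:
$f = -2340$ ($f = \left(-78\right) 30 = -2340$)
$L = -10$ ($L = \left(-10\right) 1 = -10$)
$C = 15$ ($C = - (-10 - 5) = \left(-1\right) \left(-15\right) = 15$)
$\left(\frac{132}{23910} + \frac{f}{t{\left(C,70 \right)}}\right) - 28866 = \left(\frac{132}{23910} - \frac{2340}{-99}\right) - 28866 = \left(132 \cdot \frac{1}{23910} - - \frac{260}{11}\right) - 28866 = \left(\frac{22}{3985} + \frac{260}{11}\right) - 28866 = \frac{1036342}{43835} - 28866 = - \frac{1264304768}{43835}$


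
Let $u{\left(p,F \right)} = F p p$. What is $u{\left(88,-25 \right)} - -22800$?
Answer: $-170800$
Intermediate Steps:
$u{\left(p,F \right)} = F p^{2}$
$u{\left(88,-25 \right)} - -22800 = - 25 \cdot 88^{2} - -22800 = \left(-25\right) 7744 + 22800 = -193600 + 22800 = -170800$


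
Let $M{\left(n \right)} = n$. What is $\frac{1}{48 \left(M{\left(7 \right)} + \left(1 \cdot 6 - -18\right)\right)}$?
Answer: $\frac{1}{1488} \approx 0.00067204$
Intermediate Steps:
$\frac{1}{48 \left(M{\left(7 \right)} + \left(1 \cdot 6 - -18\right)\right)} = \frac{1}{48 \left(7 + \left(1 \cdot 6 - -18\right)\right)} = \frac{1}{48 \left(7 + \left(6 + \left(20 - 2\right)\right)\right)} = \frac{1}{48 \left(7 + \left(6 + 18\right)\right)} = \frac{1}{48 \left(7 + 24\right)} = \frac{1}{48 \cdot 31} = \frac{1}{1488}$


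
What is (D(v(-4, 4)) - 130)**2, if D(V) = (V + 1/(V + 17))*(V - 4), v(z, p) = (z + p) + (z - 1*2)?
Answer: 608400/121 ≈ 5028.1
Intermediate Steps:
v(z, p) = -2 + p + 2*z (v(z, p) = (p + z) + (z - 2) = (p + z) + (-2 + z) = -2 + p + 2*z)
D(V) = (-4 + V)*(V + 1/(17 + V)) (D(V) = (V + 1/(17 + V))*(-4 + V) = (-4 + V)*(V + 1/(17 + V)))
(D(v(-4, 4)) - 130)**2 = ((-4 + (-2 + 4 + 2*(-4))**3 - 67*(-2 + 4 + 2*(-4)) + 13*(-2 + 4 + 2*(-4))**2)/(17 + (-2 + 4 + 2*(-4))) - 130)**2 = ((-4 + (-2 + 4 - 8)**3 - 67*(-2 + 4 - 8) + 13*(-2 + 4 - 8)**2)/(17 + (-2 + 4 - 8)) - 130)**2 = ((-4 + (-6)**3 - 67*(-6) + 13*(-6)**2)/(17 - 6) - 130)**2 = ((-4 - 216 + 402 + 13*36)/11 - 130)**2 = ((-4 - 216 + 402 + 468)/11 - 130)**2 = ((1/11)*650 - 130)**2 = (650/11 - 130)**2 = (-780/11)**2 = 608400/121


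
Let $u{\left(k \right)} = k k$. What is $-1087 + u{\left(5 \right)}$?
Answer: $-1062$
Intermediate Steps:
$u{\left(k \right)} = k^{2}$
$-1087 + u{\left(5 \right)} = -1087 + 5^{2} = -1087 + 25 = -1062$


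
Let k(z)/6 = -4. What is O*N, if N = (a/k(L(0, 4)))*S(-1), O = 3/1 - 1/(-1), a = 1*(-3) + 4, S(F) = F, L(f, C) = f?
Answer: ⅙ ≈ 0.16667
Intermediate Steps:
a = 1 (a = -3 + 4 = 1)
O = 4 (O = 3*1 - 1*(-1) = 3 + 1 = 4)
k(z) = -24 (k(z) = 6*(-4) = -24)
N = 1/24 (N = (1/(-24))*(-1) = (1*(-1/24))*(-1) = -1/24*(-1) = 1/24 ≈ 0.041667)
O*N = 4*(1/24) = ⅙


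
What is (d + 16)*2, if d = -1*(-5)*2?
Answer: 52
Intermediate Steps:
d = 10 (d = 5*2 = 10)
(d + 16)*2 = (10 + 16)*2 = 26*2 = 52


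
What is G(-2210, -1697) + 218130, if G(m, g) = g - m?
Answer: 218643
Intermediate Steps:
G(-2210, -1697) + 218130 = (-1697 - 1*(-2210)) + 218130 = (-1697 + 2210) + 218130 = 513 + 218130 = 218643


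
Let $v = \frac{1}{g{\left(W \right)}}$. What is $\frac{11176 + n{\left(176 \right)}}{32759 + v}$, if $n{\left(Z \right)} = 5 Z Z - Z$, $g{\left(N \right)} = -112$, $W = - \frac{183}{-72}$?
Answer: $\frac{18578560}{3669007} \approx 5.0636$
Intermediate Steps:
$W = \frac{61}{24}$ ($W = \left(-183\right) \left(- \frac{1}{72}\right) = \frac{61}{24} \approx 2.5417$)
$v = - \frac{1}{112}$ ($v = \frac{1}{-112} = - \frac{1}{112} \approx -0.0089286$)
$n{\left(Z \right)} = - Z + 5 Z^{2}$ ($n{\left(Z \right)} = 5 Z^{2} - Z = - Z + 5 Z^{2}$)
$\frac{11176 + n{\left(176 \right)}}{32759 + v} = \frac{11176 + 176 \left(-1 + 5 \cdot 176\right)}{32759 - \frac{1}{112}} = \frac{11176 + 176 \left(-1 + 880\right)}{\frac{3669007}{112}} = \left(11176 + 176 \cdot 879\right) \frac{112}{3669007} = \left(11176 + 154704\right) \frac{112}{3669007} = 165880 \cdot \frac{112}{3669007} = \frac{18578560}{3669007}$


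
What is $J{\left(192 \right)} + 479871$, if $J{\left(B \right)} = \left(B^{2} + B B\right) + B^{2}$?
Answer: $590463$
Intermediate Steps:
$J{\left(B \right)} = 3 B^{2}$ ($J{\left(B \right)} = \left(B^{2} + B^{2}\right) + B^{2} = 2 B^{2} + B^{2} = 3 B^{2}$)
$J{\left(192 \right)} + 479871 = 3 \cdot 192^{2} + 479871 = 3 \cdot 36864 + 479871 = 110592 + 479871 = 590463$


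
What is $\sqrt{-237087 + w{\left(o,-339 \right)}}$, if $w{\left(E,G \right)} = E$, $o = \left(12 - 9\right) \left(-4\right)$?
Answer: $i \sqrt{237099} \approx 486.93 i$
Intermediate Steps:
$o = -12$ ($o = 3 \left(-4\right) = -12$)
$\sqrt{-237087 + w{\left(o,-339 \right)}} = \sqrt{-237087 - 12} = \sqrt{-237099} = i \sqrt{237099}$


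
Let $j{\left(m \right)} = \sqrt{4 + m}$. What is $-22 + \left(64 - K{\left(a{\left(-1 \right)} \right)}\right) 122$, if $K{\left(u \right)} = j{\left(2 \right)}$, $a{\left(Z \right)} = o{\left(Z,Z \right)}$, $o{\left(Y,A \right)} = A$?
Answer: $7786 - 122 \sqrt{6} \approx 7487.2$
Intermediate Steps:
$a{\left(Z \right)} = Z$
$K{\left(u \right)} = \sqrt{6}$ ($K{\left(u \right)} = \sqrt{4 + 2} = \sqrt{6}$)
$-22 + \left(64 - K{\left(a{\left(-1 \right)} \right)}\right) 122 = -22 + \left(64 - \sqrt{6}\right) 122 = -22 + \left(7808 - 122 \sqrt{6}\right) = 7786 - 122 \sqrt{6}$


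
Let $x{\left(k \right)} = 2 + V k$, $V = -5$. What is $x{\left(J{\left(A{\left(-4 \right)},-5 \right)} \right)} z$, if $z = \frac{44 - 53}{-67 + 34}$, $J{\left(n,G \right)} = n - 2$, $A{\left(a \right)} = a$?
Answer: $\frac{96}{11} \approx 8.7273$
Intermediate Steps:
$J{\left(n,G \right)} = -2 + n$ ($J{\left(n,G \right)} = n - 2 = -2 + n$)
$z = \frac{3}{11}$ ($z = - \frac{9}{-33} = \left(-9\right) \left(- \frac{1}{33}\right) = \frac{3}{11} \approx 0.27273$)
$x{\left(k \right)} = 2 - 5 k$
$x{\left(J{\left(A{\left(-4 \right)},-5 \right)} \right)} z = \left(2 - 5 \left(-2 - 4\right)\right) \frac{3}{11} = \left(2 - -30\right) \frac{3}{11} = \left(2 + 30\right) \frac{3}{11} = 32 \cdot \frac{3}{11} = \frac{96}{11}$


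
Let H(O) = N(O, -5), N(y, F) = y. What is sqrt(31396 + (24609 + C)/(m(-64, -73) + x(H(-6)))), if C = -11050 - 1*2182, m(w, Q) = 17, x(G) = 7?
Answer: sqrt(4589286)/12 ≈ 178.52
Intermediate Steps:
H(O) = O
C = -13232 (C = -11050 - 2182 = -13232)
sqrt(31396 + (24609 + C)/(m(-64, -73) + x(H(-6)))) = sqrt(31396 + (24609 - 13232)/(17 + 7)) = sqrt(31396 + 11377/24) = sqrt(764881/24) = sqrt(4589286)/12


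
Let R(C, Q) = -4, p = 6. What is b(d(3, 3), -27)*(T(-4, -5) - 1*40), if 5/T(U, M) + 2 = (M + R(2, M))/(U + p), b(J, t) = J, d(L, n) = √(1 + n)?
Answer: -1060/13 ≈ -81.538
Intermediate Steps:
T(U, M) = 5/(-2 + (-4 + M)/(6 + U)) (T(U, M) = 5/(-2 + (M - 4)/(U + 6)) = 5/(-2 + (-4 + M)/(6 + U)))
b(d(3, 3), -27)*(T(-4, -5) - 1*40) = √(1 + 3)*(5*(6 - 4)/(-16 - 5 - 2*(-4)) - 1*40) = √4*(5*2/(-16 - 5 + 8) - 40) = 2*(5*2/(-13) - 40) = 2*(5*(-1/13)*2 - 40) = 2*(-10/13 - 40) = 2*(-530/13) = -1060/13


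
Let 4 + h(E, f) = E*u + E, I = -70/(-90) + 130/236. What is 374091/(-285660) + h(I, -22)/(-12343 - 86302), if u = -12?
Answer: -9675184271/7389141828 ≈ -1.3094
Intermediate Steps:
I = 1411/1062 (I = -70*(-1/90) + 130*(1/236) = 7/9 + 65/118 = 1411/1062 ≈ 1.3286)
h(E, f) = -4 - 11*E (h(E, f) = -4 + (E*(-12) + E) = -4 + (-12*E + E) = -4 - 11*E)
374091/(-285660) + h(I, -22)/(-12343 - 86302) = 374091/(-285660) + (-4 - 11*1411/1062)/(-12343 - 86302) = 374091*(-1/285660) + (-4 - 15521/1062)/(-98645) = -124697/95220 - 19769/1062*(-1/98645) = -124697/95220 + 19769/104760990 = -9675184271/7389141828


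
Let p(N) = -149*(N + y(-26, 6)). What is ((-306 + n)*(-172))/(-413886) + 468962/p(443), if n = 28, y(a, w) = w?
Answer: -98647872274/13844693643 ≈ -7.1253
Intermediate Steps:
p(N) = -894 - 149*N (p(N) = -149*(N + 6) = -149*(6 + N) = -894 - 149*N)
((-306 + n)*(-172))/(-413886) + 468962/p(443) = ((-306 + 28)*(-172))/(-413886) + 468962/(-894 - 149*443) = -278*(-172)*(-1/413886) + 468962/(-894 - 66007) = 47816*(-1/413886) + 468962/(-66901) = -23908/206943 + 468962*(-1/66901) = -23908/206943 - 468962/66901 = -98647872274/13844693643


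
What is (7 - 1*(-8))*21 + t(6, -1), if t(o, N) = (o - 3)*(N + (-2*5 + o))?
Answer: 300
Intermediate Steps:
t(o, N) = (-3 + o)*(-10 + N + o) (t(o, N) = (-3 + o)*(N + (-10 + o)) = (-3 + o)*(-10 + N + o))
(7 - 1*(-8))*21 + t(6, -1) = (7 - 1*(-8))*21 + (30 + 6² - 13*6 - 3*(-1) - 1*6) = (7 + 8)*21 + (30 + 36 - 78 + 3 - 6) = 15*21 - 15 = 315 - 15 = 300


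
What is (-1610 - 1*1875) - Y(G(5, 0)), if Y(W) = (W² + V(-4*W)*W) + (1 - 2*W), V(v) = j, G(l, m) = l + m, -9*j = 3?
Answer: -10498/3 ≈ -3499.3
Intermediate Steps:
j = -⅓ (j = -⅑*3 = -⅓ ≈ -0.33333)
V(v) = -⅓
Y(W) = 1 + W² - 7*W/3 (Y(W) = (W² - W/3) + (1 - 2*W) = 1 + W² - 7*W/3)
(-1610 - 1*1875) - Y(G(5, 0)) = (-1610 - 1*1875) - (1 + (5 + 0)² - 7*(5 + 0)/3) = (-1610 - 1875) - (1 + 5² - 7/3*5) = -3485 - (1 + 25 - 35/3) = -3485 - 1*43/3 = -3485 - 43/3 = -10498/3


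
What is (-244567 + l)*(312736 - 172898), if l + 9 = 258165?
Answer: 1900258582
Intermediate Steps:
l = 258156 (l = -9 + 258165 = 258156)
(-244567 + l)*(312736 - 172898) = (-244567 + 258156)*(312736 - 172898) = 13589*139838 = 1900258582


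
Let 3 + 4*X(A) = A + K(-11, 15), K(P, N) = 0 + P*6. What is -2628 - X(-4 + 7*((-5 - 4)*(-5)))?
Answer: -5377/2 ≈ -2688.5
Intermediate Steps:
K(P, N) = 6*P (K(P, N) = 0 + 6*P = 6*P)
X(A) = -69/4 + A/4 (X(A) = -¾ + (A + 6*(-11))/4 = -¾ + (A - 66)/4 = -¾ + (-66 + A)/4 = -¾ + (-33/2 + A/4) = -69/4 + A/4)
-2628 - X(-4 + 7*((-5 - 4)*(-5))) = -2628 - (-69/4 + (-4 + 7*((-5 - 4)*(-5)))/4) = -2628 - (-69/4 + (-4 + 7*(-9*(-5)))/4) = -2628 - (-69/4 + (-4 + 7*45)/4) = -2628 - (-69/4 + (-4 + 315)/4) = -2628 - (-69/4 + (¼)*311) = -2628 - (-69/4 + 311/4) = -2628 - 1*121/2 = -2628 - 121/2 = -5377/2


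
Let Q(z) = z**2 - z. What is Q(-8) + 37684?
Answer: 37756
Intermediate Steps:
Q(-8) + 37684 = -8*(-1 - 8) + 37684 = -8*(-9) + 37684 = 72 + 37684 = 37756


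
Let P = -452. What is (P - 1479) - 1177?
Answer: -3108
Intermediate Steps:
(P - 1479) - 1177 = (-452 - 1479) - 1177 = -1931 - 1177 = -3108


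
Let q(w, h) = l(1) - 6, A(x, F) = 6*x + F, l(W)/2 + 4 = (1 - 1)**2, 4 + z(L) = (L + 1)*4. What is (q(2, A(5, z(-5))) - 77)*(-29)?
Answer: 2639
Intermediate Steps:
z(L) = 4*L (z(L) = -4 + (L + 1)*4 = -4 + (1 + L)*4 = -4 + (4 + 4*L) = 4*L)
l(W) = -8 (l(W) = -8 + 2*(1 - 1)**2 = -8 + 2*0**2 = -8 + 2*0 = -8 + 0 = -8)
A(x, F) = F + 6*x
q(w, h) = -14 (q(w, h) = -8 - 6 = -14)
(q(2, A(5, z(-5))) - 77)*(-29) = (-14 - 77)*(-29) = -91*(-29) = 2639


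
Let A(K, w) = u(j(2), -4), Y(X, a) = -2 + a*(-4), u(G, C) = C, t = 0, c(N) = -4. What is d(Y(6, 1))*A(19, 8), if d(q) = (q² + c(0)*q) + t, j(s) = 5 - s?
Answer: -240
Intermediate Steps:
Y(X, a) = -2 - 4*a
A(K, w) = -4
d(q) = q² - 4*q (d(q) = (q² - 4*q) + 0 = q² - 4*q)
d(Y(6, 1))*A(19, 8) = ((-2 - 4*1)*(-4 + (-2 - 4*1)))*(-4) = ((-2 - 4)*(-4 + (-2 - 4)))*(-4) = -6*(-4 - 6)*(-4) = -6*(-10)*(-4) = 60*(-4) = -240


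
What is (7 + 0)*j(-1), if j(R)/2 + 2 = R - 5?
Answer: -112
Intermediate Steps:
j(R) = -14 + 2*R (j(R) = -4 + 2*(R - 5) = -4 + 2*(-5 + R) = -4 + (-10 + 2*R) = -14 + 2*R)
(7 + 0)*j(-1) = (7 + 0)*(-14 + 2*(-1)) = 7*(-14 - 2) = 7*(-16) = -112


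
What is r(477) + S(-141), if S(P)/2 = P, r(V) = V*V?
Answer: 227247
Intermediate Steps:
r(V) = V**2
S(P) = 2*P
r(477) + S(-141) = 477**2 + 2*(-141) = 227529 - 282 = 227247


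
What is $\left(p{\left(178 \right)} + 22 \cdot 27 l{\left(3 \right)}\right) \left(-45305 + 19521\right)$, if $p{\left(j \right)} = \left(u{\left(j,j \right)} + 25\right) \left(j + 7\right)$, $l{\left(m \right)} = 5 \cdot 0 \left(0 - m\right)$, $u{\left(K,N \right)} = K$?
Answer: $-968318120$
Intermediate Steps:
$l{\left(m \right)} = 0$ ($l{\left(m \right)} = 0 \left(- m\right) = 0$)
$p{\left(j \right)} = \left(7 + j\right) \left(25 + j\right)$ ($p{\left(j \right)} = \left(j + 25\right) \left(j + 7\right) = \left(25 + j\right) \left(7 + j\right) = \left(7 + j\right) \left(25 + j\right)$)
$\left(p{\left(178 \right)} + 22 \cdot 27 l{\left(3 \right)}\right) \left(-45305 + 19521\right) = \left(\left(175 + 178^{2} + 32 \cdot 178\right) + 22 \cdot 27 \cdot 0\right) \left(-45305 + 19521\right) = \left(\left(175 + 31684 + 5696\right) + 594 \cdot 0\right) \left(-25784\right) = \left(37555 + 0\right) \left(-25784\right) = 37555 \left(-25784\right) = -968318120$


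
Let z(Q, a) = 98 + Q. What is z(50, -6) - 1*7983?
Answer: -7835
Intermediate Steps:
z(50, -6) - 1*7983 = (98 + 50) - 1*7983 = 148 - 7983 = -7835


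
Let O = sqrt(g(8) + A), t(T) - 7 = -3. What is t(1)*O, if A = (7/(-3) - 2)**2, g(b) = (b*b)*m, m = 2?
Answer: 4*sqrt(1321)/3 ≈ 48.461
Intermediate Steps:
g(b) = 2*b**2 (g(b) = (b*b)*2 = b**2*2 = 2*b**2)
A = 169/9 (A = (7*(-1/3) - 2)**2 = (-7/3 - 2)**2 = (-13/3)**2 = 169/9 ≈ 18.778)
t(T) = 4 (t(T) = 7 - 3 = 4)
O = sqrt(1321)/3 (O = sqrt(2*8**2 + 169/9) = sqrt(2*64 + 169/9) = sqrt(128 + 169/9) = sqrt(1321/9) = sqrt(1321)/3 ≈ 12.115)
t(1)*O = 4*(sqrt(1321)/3) = 4*sqrt(1321)/3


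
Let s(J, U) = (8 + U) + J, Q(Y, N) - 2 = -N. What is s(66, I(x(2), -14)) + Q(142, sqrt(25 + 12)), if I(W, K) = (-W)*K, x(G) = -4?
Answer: 20 - sqrt(37) ≈ 13.917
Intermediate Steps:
Q(Y, N) = 2 - N
I(W, K) = -K*W
s(J, U) = 8 + J + U
s(66, I(x(2), -14)) + Q(142, sqrt(25 + 12)) = (8 + 66 - 1*(-14)*(-4)) + (2 - sqrt(25 + 12)) = (8 + 66 - 56) + (2 - sqrt(37)) = 18 + (2 - sqrt(37)) = 20 - sqrt(37)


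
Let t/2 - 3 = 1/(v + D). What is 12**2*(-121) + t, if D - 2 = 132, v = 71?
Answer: -3570688/205 ≈ -17418.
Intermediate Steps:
D = 134 (D = 2 + 132 = 134)
t = 1232/205 (t = 6 + 2/(71 + 134) = 6 + 2/205 = 1232/205 ≈ 6.0098)
12**2*(-121) + t = 12**2*(-121) + 1232/205 = 144*(-121) + 1232/205 = -17424 + 1232/205 = -3570688/205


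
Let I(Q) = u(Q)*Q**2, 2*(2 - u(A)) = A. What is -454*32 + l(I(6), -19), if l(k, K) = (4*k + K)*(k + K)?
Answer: -5563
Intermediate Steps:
u(A) = 2 - A/2
I(Q) = Q**2*(2 - Q/2) (I(Q) = (2 - Q/2)*Q**2 = Q**2*(2 - Q/2))
l(k, K) = (K + k)*(K + 4*k) (l(k, K) = (K + 4*k)*(K + k) = (K + k)*(K + 4*k))
-454*32 + l(I(6), -19) = -454*32 + ((-19)**2 + 4*((1/2)*6**2*(4 - 1*6))**2 + 5*(-19)*((1/2)*6**2*(4 - 1*6))) = -14528 + (361 + 4*((1/2)*36*(4 - 6))**2 + 5*(-19)*((1/2)*36*(4 - 6))) = -14528 + (361 + 4*((1/2)*36*(-2))**2 + 5*(-19)*((1/2)*36*(-2))) = -14528 + (361 + 4*(-36)**2 + 5*(-19)*(-36)) = -14528 + (361 + 4*1296 + 3420) = -14528 + (361 + 5184 + 3420) = -14528 + 8965 = -5563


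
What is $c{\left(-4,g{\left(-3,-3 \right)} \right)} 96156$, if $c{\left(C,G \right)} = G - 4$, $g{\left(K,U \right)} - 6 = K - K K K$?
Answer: $2500056$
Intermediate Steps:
$g{\left(K,U \right)} = 6 + K - K^{3}$ ($g{\left(K,U \right)} = 6 - \left(- K + K K K\right) = 6 + \left(K - K^{2} K\right) = 6 - \left(K^{3} - K\right) = 6 + K - K^{3}$)
$c{\left(C,G \right)} = -4 + G$ ($c{\left(C,G \right)} = G - 4 = -4 + G$)
$c{\left(-4,g{\left(-3,-3 \right)} \right)} 96156 = \left(-4 - -30\right) 96156 = \left(-4 + \left(6 - 3 + 27\right)\right) 96156 = \left(-4 + 30\right) 96156 = 26 \cdot 96156 = 2500056$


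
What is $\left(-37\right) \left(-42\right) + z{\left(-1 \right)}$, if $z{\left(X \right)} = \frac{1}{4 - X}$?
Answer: $\frac{7771}{5} \approx 1554.2$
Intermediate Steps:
$\left(-37\right) \left(-42\right) + z{\left(-1 \right)} = \left(-37\right) \left(-42\right) - \frac{1}{-4 - 1} = 1554 - \frac{1}{-5} = 1554 - - \frac{1}{5} = 1554 + \frac{1}{5} = \frac{7771}{5}$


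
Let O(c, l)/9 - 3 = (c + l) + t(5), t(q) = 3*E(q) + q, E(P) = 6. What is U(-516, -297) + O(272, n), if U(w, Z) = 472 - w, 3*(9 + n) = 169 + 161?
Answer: 4579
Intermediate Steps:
n = 101 (n = -9 + (169 + 161)/3 = -9 + (1/3)*330 = -9 + 110 = 101)
t(q) = 18 + q (t(q) = 3*6 + q = 18 + q)
O(c, l) = 234 + 9*c + 9*l (O(c, l) = 27 + 9*((c + l) + (18 + 5)) = 27 + 9*((c + l) + 23) = 27 + 9*(23 + c + l) = 27 + (207 + 9*c + 9*l) = 234 + 9*c + 9*l)
U(-516, -297) + O(272, n) = (472 - 1*(-516)) + (234 + 9*272 + 9*101) = (472 + 516) + (234 + 2448 + 909) = 988 + 3591 = 4579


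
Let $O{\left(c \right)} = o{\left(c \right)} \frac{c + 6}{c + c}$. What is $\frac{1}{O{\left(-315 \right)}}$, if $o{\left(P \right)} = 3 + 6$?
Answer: $\frac{70}{309} \approx 0.22654$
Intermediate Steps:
$o{\left(P \right)} = 9$
$O{\left(c \right)} = \frac{9 \left(6 + c\right)}{2 c}$ ($O{\left(c \right)} = 9 \frac{c + 6}{c + c} = 9 \frac{6 + c}{2 c} = \frac{9 \left(6 + c\right)}{2 c}$)
$\frac{1}{O{\left(-315 \right)}} = \frac{1}{\frac{9}{2} + \frac{27}{-315}} = \frac{1}{\frac{9}{2} + 27 \left(- \frac{1}{315}\right)} = \frac{1}{\frac{9}{2} - \frac{3}{35}} = \frac{1}{\frac{309}{70}} = \frac{70}{309}$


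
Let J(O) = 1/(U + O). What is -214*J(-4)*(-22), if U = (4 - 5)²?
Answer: -4708/3 ≈ -1569.3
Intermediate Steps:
U = 1 (U = (-1)² = 1)
J(O) = 1/(1 + O)
-214*J(-4)*(-22) = -214/(1 - 4)*(-22) = -214/(-3)*(-22) = -214*(-⅓)*(-22) = (214/3)*(-22) = -4708/3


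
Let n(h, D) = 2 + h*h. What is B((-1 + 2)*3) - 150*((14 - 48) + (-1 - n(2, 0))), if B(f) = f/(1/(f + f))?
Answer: 6168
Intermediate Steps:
n(h, D) = 2 + h**2
B(f) = 2*f**2 (B(f) = f/(1/(2*f)) = f/((1/(2*f))) = f*(2*f) = 2*f**2)
B((-1 + 2)*3) - 150*((14 - 48) + (-1 - n(2, 0))) = 2*((-1 + 2)*3)**2 - 150*((14 - 48) + (-1 - (2 + 2**2))) = 2*(1*3)**2 - 150*(-34 + (-1 - (2 + 4))) = 2*3**2 - 150*(-34 + (-1 - 1*6)) = 2*9 - 150*(-34 + (-1 - 6)) = 18 - 150*(-34 - 7) = 18 - 150*(-41) = 18 + 6150 = 6168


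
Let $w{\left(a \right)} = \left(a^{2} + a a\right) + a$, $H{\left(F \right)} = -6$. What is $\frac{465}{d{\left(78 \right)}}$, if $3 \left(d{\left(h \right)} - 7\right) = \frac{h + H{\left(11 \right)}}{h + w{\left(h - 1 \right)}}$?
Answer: $\frac{1117209}{16823} \approx 66.41$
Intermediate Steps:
$w{\left(a \right)} = a + 2 a^{2}$ ($w{\left(a \right)} = \left(a^{2} + a^{2}\right) + a = 2 a^{2} + a = a + 2 a^{2}$)
$d{\left(h \right)} = 7 + \frac{-6 + h}{3 \left(h + \left(-1 + h\right) \left(-1 + 2 h\right)\right)}$ ($d{\left(h \right)} = 7 + \frac{\left(h - 6\right) \frac{1}{h + \left(h - 1\right) \left(1 + 2 \left(h - 1\right)\right)}}{3} = 7 + \frac{\left(-6 + h\right) \frac{1}{h + \left(h - 1\right) \left(1 + 2 \left(h - 1\right)\right)}}{3} = 7 + \frac{\left(-6 + h\right) \frac{1}{h + \left(-1 + h\right) \left(1 + 2 \left(-1 + h\right)\right)}}{3} = 7 + \frac{\left(-6 + h\right) \frac{1}{h + \left(-1 + h\right) \left(1 + \left(-2 + 2 h\right)\right)}}{3} = 7 + \frac{\left(-6 + h\right) \frac{1}{h + \left(-1 + h\right) \left(-1 + 2 h\right)}}{3} = 7 + \frac{\frac{1}{h + \left(-1 + h\right) \left(-1 + 2 h\right)} \left(-6 + h\right)}{3} = 7 + \frac{-6 + h}{3 \left(h + \left(-1 + h\right) \left(-1 + 2 h\right)\right)}$)
$\frac{465}{d{\left(78 \right)}} = \frac{465}{\frac{1}{3} \frac{1}{1 - 156 + 2 \cdot 78^{2}} \left(15 - 3198 + 42 \cdot 78^{2}\right)} = \frac{465}{\frac{1}{3} \frac{1}{1 - 156 + 2 \cdot 6084} \left(15 - 3198 + 42 \cdot 6084\right)} = \frac{465}{\frac{1}{3} \frac{1}{1 - 156 + 12168} \left(15 - 3198 + 255528\right)} = \frac{465}{\frac{1}{3} \cdot \frac{1}{12013} \cdot 252345} = \frac{465}{\frac{84115}{12013}} = 465 \cdot \frac{12013}{84115} = \frac{1117209}{16823}$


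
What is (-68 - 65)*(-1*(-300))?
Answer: -39900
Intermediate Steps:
(-68 - 65)*(-1*(-300)) = -133*300 = -39900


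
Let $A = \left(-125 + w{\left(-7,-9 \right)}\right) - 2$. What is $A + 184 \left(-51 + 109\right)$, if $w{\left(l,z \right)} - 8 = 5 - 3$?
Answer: $10555$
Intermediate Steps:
$w{\left(l,z \right)} = 10$ ($w{\left(l,z \right)} = 8 + \left(5 - 3\right) = 8 + 2 = 10$)
$A = -117$ ($A = \left(-125 + 10\right) - 2 = -115 - 2 = -117$)
$A + 184 \left(-51 + 109\right) = -117 + 184 \left(-51 + 109\right) = -117 + 184 \cdot 58 = -117 + 10672 = 10555$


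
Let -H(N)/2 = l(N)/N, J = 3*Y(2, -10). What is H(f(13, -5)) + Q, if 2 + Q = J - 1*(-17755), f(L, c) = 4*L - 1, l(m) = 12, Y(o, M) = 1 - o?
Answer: 301742/17 ≈ 17750.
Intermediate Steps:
J = -3 (J = 3*(1 - 1*2) = 3*(1 - 2) = 3*(-1) = -3)
f(L, c) = -1 + 4*L
Q = 17750 (Q = -2 + (-3 - 1*(-17755)) = -2 + (-3 + 17755) = -2 + 17752 = 17750)
H(N) = -24/N
H(f(13, -5)) + Q = -24/(-1 + 4*13) + 17750 = -24/(-1 + 52) + 17750 = -24/51 + 17750 = -24*1/51 + 17750 = -8/17 + 17750 = 301742/17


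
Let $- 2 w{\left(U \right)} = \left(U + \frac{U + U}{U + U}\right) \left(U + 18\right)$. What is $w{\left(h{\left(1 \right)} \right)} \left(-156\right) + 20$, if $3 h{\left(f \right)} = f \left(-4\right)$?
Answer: $- \frac{1240}{3} \approx -413.33$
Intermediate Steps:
$h{\left(f \right)} = - \frac{4 f}{3}$ ($h{\left(f \right)} = \frac{f \left(-4\right)}{3} = \frac{\left(-4\right) f}{3} = - \frac{4 f}{3}$)
$w{\left(U \right)} = - \frac{\left(1 + U\right) \left(18 + U\right)}{2}$ ($w{\left(U \right)} = - \frac{\left(U + \frac{U + U}{U + U}\right) \left(U + 18\right)}{2} = - \frac{\left(U + \frac{2 U}{2 U}\right) \left(18 + U\right)}{2} = - \frac{\left(U + 2 U \frac{1}{2 U}\right) \left(18 + U\right)}{2} = - \frac{\left(U + 1\right) \left(18 + U\right)}{2} = - \frac{\left(1 + U\right) \left(18 + U\right)}{2}$)
$w{\left(h{\left(1 \right)} \right)} \left(-156\right) + 20 = \left(-9 - \frac{19 \left(\left(- \frac{4}{3}\right) 1\right)}{2} - \frac{\left(\left(- \frac{4}{3}\right) 1\right)^{2}}{2}\right) \left(-156\right) + 20 = \left(-9 - - \frac{38}{3} - \frac{\left(- \frac{4}{3}\right)^{2}}{2}\right) \left(-156\right) + 20 = \left(-9 + \frac{38}{3} - \frac{8}{9}\right) \left(-156\right) + 20 = \frac{25}{9} \left(-156\right) + 20 = - \frac{1300}{3} + 20 = - \frac{1240}{3}$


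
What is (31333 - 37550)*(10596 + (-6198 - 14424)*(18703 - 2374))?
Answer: 2093425803114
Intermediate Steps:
(31333 - 37550)*(10596 + (-6198 - 14424)*(18703 - 2374)) = -6217*(10596 - 20622*16329) = -6217*(10596 - 336736638) = -6217*(-336726042) = 2093425803114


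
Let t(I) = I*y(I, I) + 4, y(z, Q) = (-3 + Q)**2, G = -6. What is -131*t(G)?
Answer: 63142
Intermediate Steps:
t(I) = 4 + I*(-3 + I)**2 (t(I) = I*(-3 + I)**2 + 4 = 4 + I*(-3 + I)**2)
-131*t(G) = -131*(4 - 6*(-3 - 6)**2) = -131*(4 - 6*(-9)**2) = -131*(4 - 6*81) = -131*(4 - 486) = -131*(-482) = 63142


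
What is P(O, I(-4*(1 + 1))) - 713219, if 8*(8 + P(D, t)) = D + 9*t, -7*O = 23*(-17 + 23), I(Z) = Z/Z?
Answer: -39940787/56 ≈ -7.1323e+5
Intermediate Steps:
I(Z) = 1
O = -138/7 (O = -23*(-17 + 23)/7 = -23*6/7 = -⅐*138 = -138/7 ≈ -19.714)
P(D, t) = -8 + D/8 + 9*t/8 (P(D, t) = -8 + (D + 9*t)/8 = -8 + (D/8 + 9*t/8) = -8 + D/8 + 9*t/8)
P(O, I(-4*(1 + 1))) - 713219 = (-8 + (⅛)*(-138/7) + (9/8)*1) - 713219 = (-8 - 69/28 + 9/8) - 713219 = -523/56 - 713219 = -39940787/56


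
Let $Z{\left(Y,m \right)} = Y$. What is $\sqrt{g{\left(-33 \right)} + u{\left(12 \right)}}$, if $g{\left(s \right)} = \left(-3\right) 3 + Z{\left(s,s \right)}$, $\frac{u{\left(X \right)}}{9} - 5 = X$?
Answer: $\sqrt{111} \approx 10.536$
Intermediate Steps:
$u{\left(X \right)} = 45 + 9 X$
$g{\left(s \right)} = -9 + s$ ($g{\left(s \right)} = \left(-3\right) 3 + s = -9 + s$)
$\sqrt{g{\left(-33 \right)} + u{\left(12 \right)}} = \sqrt{\left(-9 - 33\right) + \left(45 + 9 \cdot 12\right)} = \sqrt{-42 + \left(45 + 108\right)} = \sqrt{-42 + 153} = \sqrt{111}$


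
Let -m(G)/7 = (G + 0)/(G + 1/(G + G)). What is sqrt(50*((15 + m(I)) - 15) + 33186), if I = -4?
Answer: sqrt(35769954)/33 ≈ 181.24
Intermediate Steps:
m(G) = -7*G/(G + 1/(2*G)) (m(G) = -7*(G + 0)/(G + 1/(G + G)) = -7*G/(G + 1/(2*G)))
sqrt(50*((15 + m(I)) - 15) + 33186) = sqrt(50*((15 - 14*(-4)**2/(1 + 2*(-4)**2)) - 15) + 33186) = sqrt(50*((15 - 14*16/(1 + 2*16)) - 15) + 33186) = sqrt(50*((15 - 14*16/(1 + 32)) - 15) + 33186) = sqrt(50*((15 - 14*16/33) - 15) + 33186) = sqrt(50*((15 - 14*16*1/33) - 15) + 33186) = sqrt(50*((15 - 224/33) - 15) + 33186) = sqrt(50*(271/33 - 15) + 33186) = sqrt(50*(-224/33) + 33186) = sqrt(-11200/33 + 33186) = sqrt(1083938/33) = sqrt(35769954)/33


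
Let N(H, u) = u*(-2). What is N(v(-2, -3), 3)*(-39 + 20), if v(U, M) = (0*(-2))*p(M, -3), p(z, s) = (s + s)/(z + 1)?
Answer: 114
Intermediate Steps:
p(z, s) = 2*s/(1 + z) (p(z, s) = (2*s)/(1 + z) = 2*s/(1 + z))
v(U, M) = 0 (v(U, M) = (0*(-2))*(2*(-3)/(1 + M)) = 0*(-6/(1 + M)) = 0)
N(H, u) = -2*u
N(v(-2, -3), 3)*(-39 + 20) = (-2*3)*(-39 + 20) = -6*(-19) = 114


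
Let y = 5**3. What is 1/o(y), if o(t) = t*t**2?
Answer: 1/1953125 ≈ 5.1200e-7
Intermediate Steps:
y = 125
o(t) = t**3
1/o(y) = 1/(125**3) = 1/1953125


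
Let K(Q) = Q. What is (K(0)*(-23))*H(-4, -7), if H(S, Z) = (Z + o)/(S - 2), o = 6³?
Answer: 0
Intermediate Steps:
o = 216
H(S, Z) = (216 + Z)/(-2 + S) (H(S, Z) = (Z + 216)/(S - 2) = (216 + Z)/(-2 + S))
(K(0)*(-23))*H(-4, -7) = (0*(-23))*((216 - 7)/(-2 - 4)) = 0*(209/(-6)) = 0*(-⅙*209) = 0*(-209/6) = 0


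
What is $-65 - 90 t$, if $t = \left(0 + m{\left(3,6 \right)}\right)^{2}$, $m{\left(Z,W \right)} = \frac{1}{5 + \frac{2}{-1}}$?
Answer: $-75$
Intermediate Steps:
$m{\left(Z,W \right)} = \frac{1}{3}$ ($m{\left(Z,W \right)} = \frac{1}{5 + 2 \left(-1\right)} = \frac{1}{5 - 2} = \frac{1}{3}$)
$t = \frac{1}{9}$ ($t = \left(0 + \frac{1}{3}\right)^{2} = \left(\frac{1}{3}\right)^{2} = \frac{1}{9} \approx 0.11111$)
$-65 - 90 t = -65 - 10 = -75$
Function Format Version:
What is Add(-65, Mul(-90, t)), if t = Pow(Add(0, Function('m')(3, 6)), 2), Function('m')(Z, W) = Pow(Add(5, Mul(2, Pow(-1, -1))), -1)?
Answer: -75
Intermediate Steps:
Function('m')(Z, W) = Rational(1, 3) (Function('m')(Z, W) = Pow(Add(5, Mul(2, -1)), -1) = Pow(Add(5, -2), -1) = Pow(3, -1) = Rational(1, 3))
t = Rational(1, 9) (t = Pow(Add(0, Rational(1, 3)), 2) = Pow(Rational(1, 3), 2) = Rational(1, 9) ≈ 0.11111)
Add(-65, Mul(-90, t)) = Add(-65, Mul(-90, Rational(1, 9))) = Add(-65, -10) = -75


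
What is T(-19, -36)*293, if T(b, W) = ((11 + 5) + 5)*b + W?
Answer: -127455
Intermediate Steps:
T(b, W) = W + 21*b (T(b, W) = (16 + 5)*b + W = 21*b + W = W + 21*b)
T(-19, -36)*293 = (-36 + 21*(-19))*293 = (-36 - 399)*293 = -435*293 = -127455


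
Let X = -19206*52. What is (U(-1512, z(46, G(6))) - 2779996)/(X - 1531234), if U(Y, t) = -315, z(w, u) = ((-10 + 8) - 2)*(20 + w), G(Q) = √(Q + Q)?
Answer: 2780311/2529946 ≈ 1.0990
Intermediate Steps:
G(Q) = √2*√Q (G(Q) = √(2*Q) = √2*√Q)
z(w, u) = -80 - 4*w (z(w, u) = (-2 - 2)*(20 + w) = -4*(20 + w) = -80 - 4*w)
X = -998712
(U(-1512, z(46, G(6))) - 2779996)/(X - 1531234) = (-315 - 2779996)/(-998712 - 1531234) = -2780311/(-2529946) = -2780311*(-1/2529946) = 2780311/2529946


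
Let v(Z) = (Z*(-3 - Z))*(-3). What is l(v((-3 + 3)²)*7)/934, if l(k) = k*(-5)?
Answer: 0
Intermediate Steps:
v(Z) = -3*Z*(-3 - Z)
l(k) = -5*k
l(v((-3 + 3)²)*7)/934 = -5*3*(-3 + 3)²*(3 + (-3 + 3)²)*7/934 = -5*3*0²*(3 + 0²)*7*(1/934) = -5*3*0*(3 + 0)*7*(1/934) = -5*3*0*3*7*(1/934) = -0*7*(1/934) = -5*0*(1/934) = 0*(1/934) = 0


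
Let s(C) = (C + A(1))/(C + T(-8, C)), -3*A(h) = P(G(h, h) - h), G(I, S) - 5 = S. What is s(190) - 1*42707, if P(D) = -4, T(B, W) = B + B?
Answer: -11146240/261 ≈ -42706.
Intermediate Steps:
T(B, W) = 2*B
G(I, S) = 5 + S
A(h) = 4/3 (A(h) = -⅓*(-4) = 4/3)
s(C) = (4/3 + C)/(-16 + C) (s(C) = (C + 4/3)/(C + 2*(-8)) = (4/3 + C)/(C - 16) = (4/3 + C)/(-16 + C))
s(190) - 1*42707 = (4/3 + 190)/(-16 + 190) - 1*42707 = (574/3)/174 - 42707 = (1/174)*(574/3) - 42707 = 287/261 - 42707 = -11146240/261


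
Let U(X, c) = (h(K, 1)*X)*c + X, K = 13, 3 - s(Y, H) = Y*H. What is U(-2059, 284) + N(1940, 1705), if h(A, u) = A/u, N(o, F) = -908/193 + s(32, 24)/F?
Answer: -500434954288/65813 ≈ -7.6039e+6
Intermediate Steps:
s(Y, H) = 3 - H*Y (s(Y, H) = 3 - Y*H = 3 - H*Y)
N(o, F) = -908/193 - 765/F (N(o, F) = -908/193 + (3 - 1*24*32)/F = -908*1/193 + (3 - 768)/F = -908/193 - 765/F)
U(X, c) = X + 13*X*c (U(X, c) = ((13/1)*X)*c + X = ((13*1)*X)*c + X = (13*X)*c + X = 13*X*c + X = X + 13*X*c)
U(-2059, 284) + N(1940, 1705) = -2059*(1 + 13*284) + (-908/193 - 765/1705) = -2059*(1 + 3692) + (-908/193 - 765*1/1705) = -2059*3693 + (-908/193 - 153/341) = -7603887 - 339157/65813 = -500434954288/65813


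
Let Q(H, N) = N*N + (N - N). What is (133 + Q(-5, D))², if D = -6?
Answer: 28561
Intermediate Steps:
Q(H, N) = N² (Q(H, N) = N² + 0 = N²)
(133 + Q(-5, D))² = (133 + (-6)²)² = (133 + 36)² = 169² = 28561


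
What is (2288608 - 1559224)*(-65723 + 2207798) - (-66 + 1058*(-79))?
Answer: 1562395315448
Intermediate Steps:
(2288608 - 1559224)*(-65723 + 2207798) - (-66 + 1058*(-79)) = 729384*2142075 - (-66 - 83582) = 1562395231800 - 1*(-83648) = 1562395231800 + 83648 = 1562395315448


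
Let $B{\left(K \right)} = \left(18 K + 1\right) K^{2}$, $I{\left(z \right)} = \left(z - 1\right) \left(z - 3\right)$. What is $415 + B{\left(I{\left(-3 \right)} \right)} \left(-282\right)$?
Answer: $-70332641$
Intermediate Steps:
$I{\left(z \right)} = \left(-1 + z\right) \left(-3 + z\right)$
$B{\left(K \right)} = K^{2} \left(1 + 18 K\right)$ ($B{\left(K \right)} = \left(1 + 18 K\right) K^{2} = K^{2} \left(1 + 18 K\right)$)
$415 + B{\left(I{\left(-3 \right)} \right)} \left(-282\right) = 415 + \left(3 + \left(-3\right)^{2} - -12\right)^{2} \left(1 + 18 \left(3 + \left(-3\right)^{2} - -12\right)\right) \left(-282\right) = 415 + \left(3 + 9 + 12\right)^{2} \left(1 + 18 \left(3 + 9 + 12\right)\right) \left(-282\right) = 415 + 24^{2} \left(1 + 18 \cdot 24\right) \left(-282\right) = 415 + 576 \left(1 + 432\right) \left(-282\right) = 415 + 576 \cdot 433 \left(-282\right) = 415 + 249408 \left(-282\right) = 415 - 70333056 = -70332641$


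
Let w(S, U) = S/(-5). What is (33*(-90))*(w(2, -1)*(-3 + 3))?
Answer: 0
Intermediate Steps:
w(S, U) = -S/5 (w(S, U) = S*(-⅕) = -S/5)
(33*(-90))*(w(2, -1)*(-3 + 3)) = (33*(-90))*((-⅕*2)*(-3 + 3)) = -(-1188)*0 = -2970*0 = 0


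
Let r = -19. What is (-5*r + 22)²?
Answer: 13689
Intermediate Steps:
(-5*r + 22)² = (-5*(-19) + 22)² = (95 + 22)² = 117² = 13689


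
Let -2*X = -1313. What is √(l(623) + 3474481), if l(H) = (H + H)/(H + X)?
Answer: √22752579190389/2559 ≈ 1864.0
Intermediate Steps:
X = 1313/2 (X = -½*(-1313) = 1313/2 ≈ 656.50)
l(H) = 2*H/(1313/2 + H) (l(H) = (H + H)/(H + 1313/2) = (2*H)/(1313/2 + H) = 2*H/(1313/2 + H))
√(l(623) + 3474481) = √(4*623/(1313 + 2*623) + 3474481) = √(4*623/(1313 + 1246) + 3474481) = √(4*623/2559 + 3474481) = √(4*623*(1/2559) + 3474481) = √(2492/2559 + 3474481) = √(8891199371/2559) = √22752579190389/2559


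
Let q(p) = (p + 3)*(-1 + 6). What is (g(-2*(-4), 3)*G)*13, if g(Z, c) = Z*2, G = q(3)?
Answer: 6240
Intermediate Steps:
q(p) = 15 + 5*p (q(p) = (3 + p)*5 = 15 + 5*p)
G = 30 (G = 15 + 5*3 = 15 + 15 = 30)
g(Z, c) = 2*Z
(g(-2*(-4), 3)*G)*13 = ((2*(-2*(-4)))*30)*13 = ((2*8)*30)*13 = (16*30)*13 = 480*13 = 6240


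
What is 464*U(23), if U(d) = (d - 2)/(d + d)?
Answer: 4872/23 ≈ 211.83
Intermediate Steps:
U(d) = (-2 + d)/(2*d) (U(d) = (-2 + d)/((2*d)) = (-2 + d)*(1/(2*d)) = (-2 + d)/(2*d))
464*U(23) = 464*((½)*(-2 + 23)/23) = 464*((½)*(1/23)*21) = 464*(21/46) = 4872/23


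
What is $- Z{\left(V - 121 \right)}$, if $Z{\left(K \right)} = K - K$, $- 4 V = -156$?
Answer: $0$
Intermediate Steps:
$V = 39$ ($V = \left(- \frac{1}{4}\right) \left(-156\right) = 39$)
$Z{\left(K \right)} = 0$
$- Z{\left(V - 121 \right)} = \left(-1\right) 0 = 0$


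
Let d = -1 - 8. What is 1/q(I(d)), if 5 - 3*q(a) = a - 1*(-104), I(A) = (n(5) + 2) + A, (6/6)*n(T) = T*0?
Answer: -3/92 ≈ -0.032609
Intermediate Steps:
n(T) = 0 (n(T) = T*0 = 0)
d = -9
I(A) = 2 + A (I(A) = (0 + 2) + A = 2 + A)
q(a) = -33 - a/3 (q(a) = 5/3 - (a - 1*(-104))/3 = 5/3 - (a + 104)/3 = 5/3 - (104 + a)/3 = 5/3 + (-104/3 - a/3) = -33 - a/3)
1/q(I(d)) = 1/(-33 - (2 - 9)/3) = 1/(-33 - 1/3*(-7)) = 1/(-33 + 7/3) = 1/(-92/3) = -3/92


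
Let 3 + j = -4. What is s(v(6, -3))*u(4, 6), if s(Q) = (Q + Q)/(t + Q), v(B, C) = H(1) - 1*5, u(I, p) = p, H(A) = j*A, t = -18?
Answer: 24/5 ≈ 4.8000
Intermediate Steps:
j = -7 (j = -3 - 4 = -7)
H(A) = -7*A
v(B, C) = -12 (v(B, C) = -7*1 - 1*5 = -7 - 5 = -12)
s(Q) = 2*Q/(-18 + Q) (s(Q) = (Q + Q)/(-18 + Q) = (2*Q)/(-18 + Q) = 2*Q/(-18 + Q))
s(v(6, -3))*u(4, 6) = (2*(-12)/(-18 - 12))*6 = (2*(-12)/(-30))*6 = (2*(-12)*(-1/30))*6 = (4/5)*6 = 24/5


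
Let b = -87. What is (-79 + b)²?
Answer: 27556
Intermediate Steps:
(-79 + b)² = (-79 - 87)² = (-166)² = 27556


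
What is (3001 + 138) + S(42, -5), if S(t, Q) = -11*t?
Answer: 2677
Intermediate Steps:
(3001 + 138) + S(42, -5) = (3001 + 138) - 11*42 = 3139 - 462 = 2677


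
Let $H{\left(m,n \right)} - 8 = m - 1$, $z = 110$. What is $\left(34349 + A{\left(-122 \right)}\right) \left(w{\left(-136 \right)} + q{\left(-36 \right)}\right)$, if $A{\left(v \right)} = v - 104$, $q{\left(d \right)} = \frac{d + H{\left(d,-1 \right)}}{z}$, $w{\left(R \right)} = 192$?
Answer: $\frac{143691953}{22} \approx 6.5315 \cdot 10^{6}$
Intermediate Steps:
$H{\left(m,n \right)} = 7 + m$ ($H{\left(m,n \right)} = 8 + \left(m - 1\right) = 8 + \left(-1 + m\right) = 7 + m$)
$q{\left(d \right)} = \frac{7}{110} + \frac{d}{55}$ ($q{\left(d \right)} = \frac{d + \left(7 + d\right)}{110} = \left(7 + 2 d\right) \frac{1}{110} = \frac{7}{110} + \frac{d}{55}$)
$A{\left(v \right)} = -104 + v$
$\left(34349 + A{\left(-122 \right)}\right) \left(w{\left(-136 \right)} + q{\left(-36 \right)}\right) = \left(34349 - 226\right) \left(192 + \left(\frac{7}{110} + \frac{1}{55} \left(-36\right)\right)\right) = \left(34349 - 226\right) \left(192 + \left(\frac{7}{110} - \frac{36}{55}\right)\right) = 34123 \left(192 - \frac{13}{22}\right) = 34123 \cdot \frac{4211}{22} = \frac{143691953}{22}$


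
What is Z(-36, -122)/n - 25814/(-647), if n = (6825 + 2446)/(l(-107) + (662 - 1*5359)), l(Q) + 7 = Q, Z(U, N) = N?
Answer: 619073068/5998337 ≈ 103.21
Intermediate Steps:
l(Q) = -7 + Q
n = -9271/4811 (n = (6825 + 2446)/((-7 - 107) + (662 - 1*5359)) = 9271/(-114 + (662 - 5359)) = 9271/(-114 - 4697) = 9271/(-4811) = 9271*(-1/4811) = -9271/4811 ≈ -1.9270)
Z(-36, -122)/n - 25814/(-647) = -122/(-9271/4811) - 25814/(-647) = -122*(-4811/9271) - 25814*(-1/647) = 586942/9271 + 25814/647 = 619073068/5998337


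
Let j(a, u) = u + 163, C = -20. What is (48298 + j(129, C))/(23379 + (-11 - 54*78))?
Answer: 48441/19156 ≈ 2.5288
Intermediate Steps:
j(a, u) = 163 + u
(48298 + j(129, C))/(23379 + (-11 - 54*78)) = (48298 + (163 - 20))/(23379 + (-11 - 54*78)) = (48298 + 143)/(23379 + (-11 - 4212)) = 48441/(23379 - 4223) = 48441/19156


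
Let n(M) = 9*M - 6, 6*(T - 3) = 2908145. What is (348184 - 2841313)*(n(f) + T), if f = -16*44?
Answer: -2385185655773/2 ≈ -1.1926e+12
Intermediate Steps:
T = 2908163/6 (T = 3 + (⅙)*2908145 = 3 + 2908145/6 = 2908163/6 ≈ 4.8469e+5)
f = -704
n(M) = -6 + 9*M
(348184 - 2841313)*(n(f) + T) = (348184 - 2841313)*((-6 + 9*(-704)) + 2908163/6) = -2493129*((-6 - 6336) + 2908163/6) = -2493129*(-6342 + 2908163/6) = -2493129*2870111/6 = -2385185655773/2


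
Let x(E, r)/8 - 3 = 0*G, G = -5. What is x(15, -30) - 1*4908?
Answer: -4884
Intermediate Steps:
x(E, r) = 24 (x(E, r) = 24 + 8*(0*(-5)) = 24 + 8*0 = 24 + 0 = 24)
x(15, -30) - 1*4908 = 24 - 1*4908 = 24 - 4908 = -4884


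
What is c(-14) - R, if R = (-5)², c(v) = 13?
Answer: -12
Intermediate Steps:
R = 25
c(-14) - R = 13 - 1*25 = 13 - 25 = -12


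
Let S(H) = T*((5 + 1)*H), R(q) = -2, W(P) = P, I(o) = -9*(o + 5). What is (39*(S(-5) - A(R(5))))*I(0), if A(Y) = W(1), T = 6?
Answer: 317655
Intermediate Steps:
I(o) = -45 - 9*o (I(o) = -9*(5 + o) = -45 - 9*o)
A(Y) = 1
S(H) = 36*H (S(H) = 6*((5 + 1)*H) = 6*(6*H) = 36*H)
(39*(S(-5) - A(R(5))))*I(0) = (39*(36*(-5) - 1*1))*(-45 - 9*0) = (39*(-180 - 1))*(-45 + 0) = (39*(-181))*(-45) = -7059*(-45) = 317655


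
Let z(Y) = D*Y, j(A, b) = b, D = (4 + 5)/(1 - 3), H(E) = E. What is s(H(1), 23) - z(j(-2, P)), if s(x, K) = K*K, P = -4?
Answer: 511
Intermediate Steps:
D = -9/2 (D = 9/(-2) = 9*(-½) = -9/2 ≈ -4.5000)
s(x, K) = K²
z(Y) = -9*Y/2
s(H(1), 23) - z(j(-2, P)) = 23² - (-9)*(-4)/2 = 529 - 1*18 = 529 - 18 = 511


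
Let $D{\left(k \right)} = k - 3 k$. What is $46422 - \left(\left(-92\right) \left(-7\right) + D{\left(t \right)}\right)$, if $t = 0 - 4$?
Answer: $45770$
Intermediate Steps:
$t = -4$ ($t = 0 - 4 = -4$)
$D{\left(k \right)} = - 2 k$
$46422 - \left(\left(-92\right) \left(-7\right) + D{\left(t \right)}\right) = 46422 - \left(\left(-92\right) \left(-7\right) - -8\right) = 46422 - \left(644 + 8\right) = 46422 - 652 = 45770$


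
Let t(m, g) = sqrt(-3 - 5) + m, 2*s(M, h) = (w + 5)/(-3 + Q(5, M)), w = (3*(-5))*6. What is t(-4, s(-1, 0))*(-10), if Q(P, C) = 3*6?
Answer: 40 - 20*I*sqrt(2) ≈ 40.0 - 28.284*I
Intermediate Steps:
Q(P, C) = 18
w = -90 (w = -15*6 = -90)
s(M, h) = -17/6 (s(M, h) = ((-90 + 5)/(-3 + 18))/2 = (-85/15)/2 = (-85*1/15)/2 = (1/2)*(-17/3) = -17/6)
t(m, g) = m + 2*I*sqrt(2) (t(m, g) = sqrt(-8) + m = 2*I*sqrt(2) + m = m + 2*I*sqrt(2))
t(-4, s(-1, 0))*(-10) = (-4 + 2*I*sqrt(2))*(-10) = 40 - 20*I*sqrt(2)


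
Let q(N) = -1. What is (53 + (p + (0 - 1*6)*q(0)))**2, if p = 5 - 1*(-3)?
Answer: 4489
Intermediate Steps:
p = 8 (p = 5 + 3 = 8)
(53 + (p + (0 - 1*6)*q(0)))**2 = (53 + (8 + (0 - 1*6)*(-1)))**2 = (53 + (8 + (0 - 6)*(-1)))**2 = (53 + (8 - 6*(-1)))**2 = (53 + (8 + 6))**2 = (53 + 14)**2 = 67**2 = 4489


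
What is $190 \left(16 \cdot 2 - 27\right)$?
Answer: $950$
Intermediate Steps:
$190 \left(16 \cdot 2 - 27\right) = 190 \left(32 - 27\right) = 190 \cdot 5 = 950$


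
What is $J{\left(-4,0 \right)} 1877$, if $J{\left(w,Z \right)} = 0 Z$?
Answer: $0$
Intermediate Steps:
$J{\left(w,Z \right)} = 0$
$J{\left(-4,0 \right)} 1877 = 0 \cdot 1877 = 0$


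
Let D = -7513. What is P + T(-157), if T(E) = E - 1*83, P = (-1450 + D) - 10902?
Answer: -20105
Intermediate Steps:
P = -19865 (P = (-1450 - 7513) - 10902 = -8963 - 10902 = -19865)
T(E) = -83 + E (T(E) = E - 83 = -83 + E)
P + T(-157) = -19865 + (-83 - 157) = -19865 - 240 = -20105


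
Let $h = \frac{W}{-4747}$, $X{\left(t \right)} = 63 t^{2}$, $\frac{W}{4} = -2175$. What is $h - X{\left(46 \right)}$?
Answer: $- \frac{632804376}{4747} \approx -1.3331 \cdot 10^{5}$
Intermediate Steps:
$W = -8700$ ($W = 4 \left(-2175\right) = -8700$)
$h = \frac{8700}{4747}$ ($h = - \frac{8700}{-4747} = \left(-8700\right) \left(- \frac{1}{4747}\right) = \frac{8700}{4747} \approx 1.8327$)
$h - X{\left(46 \right)} = \frac{8700}{4747} - 63 \cdot 46^{2} = \frac{8700}{4747} - 63 \cdot 2116 = \frac{8700}{4747} - 133308 = - \frac{632804376}{4747}$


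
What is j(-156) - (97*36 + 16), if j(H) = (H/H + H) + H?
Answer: -3819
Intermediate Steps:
j(H) = 1 + 2*H (j(H) = (1 + H) + H = 1 + 2*H)
j(-156) - (97*36 + 16) = (1 + 2*(-156)) - (97*36 + 16) = (1 - 312) - (3492 + 16) = -311 - 1*3508 = -311 - 3508 = -3819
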